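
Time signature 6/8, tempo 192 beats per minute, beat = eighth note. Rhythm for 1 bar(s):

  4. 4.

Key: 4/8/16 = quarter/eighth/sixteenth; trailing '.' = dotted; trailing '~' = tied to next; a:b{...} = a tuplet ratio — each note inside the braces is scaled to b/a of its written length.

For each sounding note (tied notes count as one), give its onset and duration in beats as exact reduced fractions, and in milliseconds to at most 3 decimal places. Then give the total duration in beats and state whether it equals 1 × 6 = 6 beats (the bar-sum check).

1) 0.0ms=0b +937.5ms=3b
2) 937.5ms=3b +937.5ms=3b
Σ=6b of 6 (192bpm 6/8) — PASS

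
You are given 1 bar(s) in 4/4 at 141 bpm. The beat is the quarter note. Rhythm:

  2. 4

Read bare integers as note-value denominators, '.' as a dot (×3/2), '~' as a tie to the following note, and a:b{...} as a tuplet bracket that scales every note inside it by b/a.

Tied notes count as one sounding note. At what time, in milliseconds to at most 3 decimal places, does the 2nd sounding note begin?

1. 0.0ms @ 0 + 1276.596ms (3)
2. 1276.596ms @ 3 + 425.532ms (1)

note 2 onset = 3b = 1276.596ms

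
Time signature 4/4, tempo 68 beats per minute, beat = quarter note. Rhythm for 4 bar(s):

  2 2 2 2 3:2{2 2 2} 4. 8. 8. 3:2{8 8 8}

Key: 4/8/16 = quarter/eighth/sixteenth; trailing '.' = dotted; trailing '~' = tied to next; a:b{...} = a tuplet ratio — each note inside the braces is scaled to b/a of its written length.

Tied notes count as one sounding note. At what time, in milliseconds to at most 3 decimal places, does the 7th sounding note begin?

1. 0.0ms @ 0 + 1764.706ms (2)
2. 1764.706ms @ 2 + 1764.706ms (2)
3. 3529.412ms @ 4 + 1764.706ms (2)
4. 5294.118ms @ 6 + 1764.706ms (2)
5. 7058.824ms @ 8 + 1176.471ms (4/3)
6. 8235.294ms @ 28/3 + 1176.471ms (4/3)
7. 9411.765ms @ 32/3 + 1176.471ms (4/3)
8. 10588.235ms @ 12 + 1323.529ms (3/2)
9. 11911.765ms @ 27/2 + 661.765ms (3/4)
10. 12573.529ms @ 57/4 + 661.765ms (3/4)
11. 13235.294ms @ 15 + 294.118ms (1/3)
12. 13529.412ms @ 46/3 + 294.118ms (1/3)
13. 13823.529ms @ 47/3 + 294.118ms (1/3)

note 7 onset = 32/3b = 9411.765ms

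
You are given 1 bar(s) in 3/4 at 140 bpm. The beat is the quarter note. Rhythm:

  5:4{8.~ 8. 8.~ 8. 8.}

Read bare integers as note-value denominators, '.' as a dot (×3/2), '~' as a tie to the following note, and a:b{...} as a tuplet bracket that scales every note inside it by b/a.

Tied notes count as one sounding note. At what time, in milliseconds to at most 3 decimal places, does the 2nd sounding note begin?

note 2 onset = 6/5b = 514.286ms

1. 0.0ms @ 0 + 514.286ms (6/5)
2. 514.286ms @ 6/5 + 514.286ms (6/5)
3. 1028.571ms @ 12/5 + 257.143ms (3/5)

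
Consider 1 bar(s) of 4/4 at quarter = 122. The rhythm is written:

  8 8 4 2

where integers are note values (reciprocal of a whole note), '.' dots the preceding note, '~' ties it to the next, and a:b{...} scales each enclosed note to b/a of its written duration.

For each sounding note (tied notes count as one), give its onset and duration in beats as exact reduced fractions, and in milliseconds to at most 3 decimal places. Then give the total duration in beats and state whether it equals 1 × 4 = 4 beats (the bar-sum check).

1) 0.0ms=0b +245.902ms=1/2b
2) 245.902ms=1/2b +245.902ms=1/2b
3) 491.803ms=1b +491.803ms=1b
4) 983.607ms=2b +983.607ms=2b
Σ=4b of 4 (122bpm 4/4) — PASS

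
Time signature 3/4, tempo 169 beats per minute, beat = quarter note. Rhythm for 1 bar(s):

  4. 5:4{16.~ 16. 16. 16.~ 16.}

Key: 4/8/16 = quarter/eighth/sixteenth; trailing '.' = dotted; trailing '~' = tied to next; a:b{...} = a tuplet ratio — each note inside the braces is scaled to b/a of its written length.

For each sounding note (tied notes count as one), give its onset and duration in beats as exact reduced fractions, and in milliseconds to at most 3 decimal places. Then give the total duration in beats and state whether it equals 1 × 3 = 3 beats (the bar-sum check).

1) 0.0ms=0b +532.544ms=3/2b
2) 532.544ms=3/2b +213.018ms=3/5b
3) 745.562ms=21/10b +106.509ms=3/10b
4) 852.071ms=12/5b +213.018ms=3/5b
Σ=3b of 3 (169bpm 3/4) — PASS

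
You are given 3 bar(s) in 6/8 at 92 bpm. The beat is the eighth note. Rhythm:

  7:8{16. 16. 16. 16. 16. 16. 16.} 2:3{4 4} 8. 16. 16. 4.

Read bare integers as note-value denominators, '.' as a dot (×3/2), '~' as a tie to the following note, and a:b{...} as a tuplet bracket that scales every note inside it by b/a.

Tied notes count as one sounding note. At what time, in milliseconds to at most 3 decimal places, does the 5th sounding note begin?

note 5 onset = 24/7b = 2236.025ms

1. 0.0ms @ 0 + 559.006ms (6/7)
2. 559.006ms @ 6/7 + 559.006ms (6/7)
3. 1118.012ms @ 12/7 + 559.006ms (6/7)
4. 1677.019ms @ 18/7 + 559.006ms (6/7)
5. 2236.025ms @ 24/7 + 559.006ms (6/7)
6. 2795.031ms @ 30/7 + 559.006ms (6/7)
7. 3354.037ms @ 36/7 + 559.006ms (6/7)
8. 3913.043ms @ 6 + 1956.522ms (3)
9. 5869.565ms @ 9 + 1956.522ms (3)
10. 7826.087ms @ 12 + 978.261ms (3/2)
11. 8804.348ms @ 27/2 + 489.13ms (3/4)
12. 9293.478ms @ 57/4 + 489.13ms (3/4)
13. 9782.609ms @ 15 + 1956.522ms (3)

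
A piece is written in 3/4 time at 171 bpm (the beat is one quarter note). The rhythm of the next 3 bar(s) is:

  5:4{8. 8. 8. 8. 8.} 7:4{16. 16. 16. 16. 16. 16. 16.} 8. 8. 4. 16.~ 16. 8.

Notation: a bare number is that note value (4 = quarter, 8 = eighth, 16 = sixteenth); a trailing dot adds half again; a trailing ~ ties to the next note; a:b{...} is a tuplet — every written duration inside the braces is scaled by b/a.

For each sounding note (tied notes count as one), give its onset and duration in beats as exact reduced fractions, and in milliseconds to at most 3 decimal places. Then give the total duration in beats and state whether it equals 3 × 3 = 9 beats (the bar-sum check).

1) 0.0ms=0b +210.526ms=3/5b
2) 210.526ms=3/5b +210.526ms=3/5b
3) 421.053ms=6/5b +210.526ms=3/5b
4) 631.579ms=9/5b +210.526ms=3/5b
5) 842.105ms=12/5b +210.526ms=3/5b
6) 1052.632ms=3b +75.188ms=3/14b
7) 1127.82ms=45/14b +75.188ms=3/14b
8) 1203.008ms=24/7b +75.188ms=3/14b
9) 1278.195ms=51/14b +75.188ms=3/14b
10) 1353.383ms=27/7b +75.188ms=3/14b
11) 1428.571ms=57/14b +75.188ms=3/14b
12) 1503.759ms=30/7b +75.188ms=3/14b
13) 1578.947ms=9/2b +263.158ms=3/4b
14) 1842.105ms=21/4b +263.158ms=3/4b
15) 2105.263ms=6b +526.316ms=3/2b
16) 2631.579ms=15/2b +263.158ms=3/4b
17) 2894.737ms=33/4b +263.158ms=3/4b
Σ=9b of 9 (171bpm 3/4) — PASS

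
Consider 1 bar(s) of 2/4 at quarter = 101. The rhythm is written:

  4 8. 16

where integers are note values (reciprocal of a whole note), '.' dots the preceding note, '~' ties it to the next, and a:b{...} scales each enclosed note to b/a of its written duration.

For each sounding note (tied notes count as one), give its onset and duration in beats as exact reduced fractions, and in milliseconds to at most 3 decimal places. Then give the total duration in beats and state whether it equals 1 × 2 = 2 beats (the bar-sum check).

1) 0.0ms=0b +594.059ms=1b
2) 594.059ms=1b +445.545ms=3/4b
3) 1039.604ms=7/4b +148.515ms=1/4b
Σ=2b of 2 (101bpm 2/4) — PASS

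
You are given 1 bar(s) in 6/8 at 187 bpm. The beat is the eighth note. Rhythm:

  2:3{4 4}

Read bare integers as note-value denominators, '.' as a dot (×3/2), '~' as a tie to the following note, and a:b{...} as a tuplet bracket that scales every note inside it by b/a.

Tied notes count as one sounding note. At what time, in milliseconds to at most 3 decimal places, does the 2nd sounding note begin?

1. 0.0ms @ 0 + 962.567ms (3)
2. 962.567ms @ 3 + 962.567ms (3)

note 2 onset = 3b = 962.567ms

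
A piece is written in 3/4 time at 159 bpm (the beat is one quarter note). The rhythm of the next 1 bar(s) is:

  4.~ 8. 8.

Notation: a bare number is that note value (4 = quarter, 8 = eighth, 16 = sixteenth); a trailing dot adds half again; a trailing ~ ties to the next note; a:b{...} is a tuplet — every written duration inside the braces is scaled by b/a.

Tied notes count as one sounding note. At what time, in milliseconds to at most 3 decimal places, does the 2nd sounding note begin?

note 2 onset = 9/4b = 849.057ms

1. 0.0ms @ 0 + 849.057ms (9/4)
2. 849.057ms @ 9/4 + 283.019ms (3/4)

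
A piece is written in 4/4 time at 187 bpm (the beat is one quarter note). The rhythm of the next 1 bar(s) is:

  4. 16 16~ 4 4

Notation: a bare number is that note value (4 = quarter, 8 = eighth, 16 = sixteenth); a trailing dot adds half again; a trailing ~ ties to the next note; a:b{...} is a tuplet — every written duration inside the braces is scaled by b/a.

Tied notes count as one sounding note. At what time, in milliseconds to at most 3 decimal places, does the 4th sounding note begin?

note 4 onset = 3b = 962.567ms

1. 0.0ms @ 0 + 481.283ms (3/2)
2. 481.283ms @ 3/2 + 80.214ms (1/4)
3. 561.497ms @ 7/4 + 401.07ms (5/4)
4. 962.567ms @ 3 + 320.856ms (1)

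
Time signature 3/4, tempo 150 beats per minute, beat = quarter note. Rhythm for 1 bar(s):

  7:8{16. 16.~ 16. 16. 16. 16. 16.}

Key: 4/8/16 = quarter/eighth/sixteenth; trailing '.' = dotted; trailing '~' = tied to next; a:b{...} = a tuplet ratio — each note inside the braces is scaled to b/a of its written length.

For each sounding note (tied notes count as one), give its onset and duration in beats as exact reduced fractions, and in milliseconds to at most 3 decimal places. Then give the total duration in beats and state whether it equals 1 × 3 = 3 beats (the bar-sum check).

1) 0.0ms=0b +171.429ms=3/7b
2) 171.429ms=3/7b +342.857ms=6/7b
3) 514.286ms=9/7b +171.429ms=3/7b
4) 685.714ms=12/7b +171.429ms=3/7b
5) 857.143ms=15/7b +171.429ms=3/7b
6) 1028.571ms=18/7b +171.429ms=3/7b
Σ=3b of 3 (150bpm 3/4) — PASS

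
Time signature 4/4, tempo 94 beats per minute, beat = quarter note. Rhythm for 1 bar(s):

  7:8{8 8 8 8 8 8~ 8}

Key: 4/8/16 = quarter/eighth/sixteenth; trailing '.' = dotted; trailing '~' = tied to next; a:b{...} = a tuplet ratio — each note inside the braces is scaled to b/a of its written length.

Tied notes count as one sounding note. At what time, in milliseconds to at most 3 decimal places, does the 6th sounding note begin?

note 6 onset = 20/7b = 1823.708ms

1. 0.0ms @ 0 + 364.742ms (4/7)
2. 364.742ms @ 4/7 + 364.742ms (4/7)
3. 729.483ms @ 8/7 + 364.742ms (4/7)
4. 1094.225ms @ 12/7 + 364.742ms (4/7)
5. 1458.967ms @ 16/7 + 364.742ms (4/7)
6. 1823.708ms @ 20/7 + 729.483ms (8/7)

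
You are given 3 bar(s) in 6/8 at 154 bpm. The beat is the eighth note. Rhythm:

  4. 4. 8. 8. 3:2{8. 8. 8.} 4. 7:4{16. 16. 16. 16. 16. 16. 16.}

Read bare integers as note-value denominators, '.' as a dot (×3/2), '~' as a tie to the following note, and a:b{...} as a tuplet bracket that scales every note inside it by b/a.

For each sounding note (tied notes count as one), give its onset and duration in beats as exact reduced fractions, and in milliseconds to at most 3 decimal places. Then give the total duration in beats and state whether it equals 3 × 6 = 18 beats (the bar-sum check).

1) 0.0ms=0b +1168.831ms=3b
2) 1168.831ms=3b +1168.831ms=3b
3) 2337.662ms=6b +584.416ms=3/2b
4) 2922.078ms=15/2b +584.416ms=3/2b
5) 3506.494ms=9b +389.61ms=1b
6) 3896.104ms=10b +389.61ms=1b
7) 4285.714ms=11b +389.61ms=1b
8) 4675.325ms=12b +1168.831ms=3b
9) 5844.156ms=15b +166.976ms=3/7b
10) 6011.132ms=108/7b +166.976ms=3/7b
11) 6178.108ms=111/7b +166.976ms=3/7b
12) 6345.083ms=114/7b +166.976ms=3/7b
13) 6512.059ms=117/7b +166.976ms=3/7b
14) 6679.035ms=120/7b +166.976ms=3/7b
15) 6846.011ms=123/7b +166.976ms=3/7b
Σ=18b of 18 (154bpm 6/8) — PASS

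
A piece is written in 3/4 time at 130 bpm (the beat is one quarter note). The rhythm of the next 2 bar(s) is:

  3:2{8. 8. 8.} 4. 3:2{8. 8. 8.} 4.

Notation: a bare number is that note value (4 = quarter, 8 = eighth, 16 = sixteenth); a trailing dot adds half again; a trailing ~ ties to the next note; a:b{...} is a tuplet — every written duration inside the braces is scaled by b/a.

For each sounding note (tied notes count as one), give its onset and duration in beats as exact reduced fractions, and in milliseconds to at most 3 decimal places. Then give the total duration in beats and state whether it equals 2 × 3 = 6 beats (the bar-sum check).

1) 0.0ms=0b +230.769ms=1/2b
2) 230.769ms=1/2b +230.769ms=1/2b
3) 461.538ms=1b +230.769ms=1/2b
4) 692.308ms=3/2b +692.308ms=3/2b
5) 1384.615ms=3b +230.769ms=1/2b
6) 1615.385ms=7/2b +230.769ms=1/2b
7) 1846.154ms=4b +230.769ms=1/2b
8) 2076.923ms=9/2b +692.308ms=3/2b
Σ=6b of 6 (130bpm 3/4) — PASS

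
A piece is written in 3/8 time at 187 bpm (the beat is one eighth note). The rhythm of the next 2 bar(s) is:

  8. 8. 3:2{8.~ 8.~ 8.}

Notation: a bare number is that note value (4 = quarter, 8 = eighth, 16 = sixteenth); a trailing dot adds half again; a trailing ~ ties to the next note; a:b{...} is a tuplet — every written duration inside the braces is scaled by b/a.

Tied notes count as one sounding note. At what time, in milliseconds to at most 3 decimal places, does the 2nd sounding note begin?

note 2 onset = 3/2b = 481.283ms

1. 0.0ms @ 0 + 481.283ms (3/2)
2. 481.283ms @ 3/2 + 481.283ms (3/2)
3. 962.567ms @ 3 + 962.567ms (3)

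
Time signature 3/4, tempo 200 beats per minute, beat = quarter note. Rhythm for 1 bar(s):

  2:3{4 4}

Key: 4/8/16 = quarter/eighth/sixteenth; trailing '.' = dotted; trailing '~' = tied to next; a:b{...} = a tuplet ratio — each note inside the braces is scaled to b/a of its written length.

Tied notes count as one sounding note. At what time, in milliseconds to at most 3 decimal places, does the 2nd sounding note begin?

1. 0.0ms @ 0 + 450.0ms (3/2)
2. 450.0ms @ 3/2 + 450.0ms (3/2)

note 2 onset = 3/2b = 450.0ms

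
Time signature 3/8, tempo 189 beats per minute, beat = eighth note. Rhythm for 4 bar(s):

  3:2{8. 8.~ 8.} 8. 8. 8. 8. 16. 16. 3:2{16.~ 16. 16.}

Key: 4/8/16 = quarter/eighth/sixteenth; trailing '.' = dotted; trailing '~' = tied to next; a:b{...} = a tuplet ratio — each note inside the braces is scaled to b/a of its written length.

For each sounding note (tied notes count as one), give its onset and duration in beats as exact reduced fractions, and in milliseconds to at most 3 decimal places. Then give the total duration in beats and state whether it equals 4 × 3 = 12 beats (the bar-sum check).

1) 0.0ms=0b +317.46ms=1b
2) 317.46ms=1b +634.921ms=2b
3) 952.381ms=3b +476.19ms=3/2b
4) 1428.571ms=9/2b +476.19ms=3/2b
5) 1904.762ms=6b +476.19ms=3/2b
6) 2380.952ms=15/2b +476.19ms=3/2b
7) 2857.143ms=9b +238.095ms=3/4b
8) 3095.238ms=39/4b +238.095ms=3/4b
9) 3333.333ms=21/2b +317.46ms=1b
10) 3650.794ms=23/2b +158.73ms=1/2b
Σ=12b of 12 (189bpm 3/8) — PASS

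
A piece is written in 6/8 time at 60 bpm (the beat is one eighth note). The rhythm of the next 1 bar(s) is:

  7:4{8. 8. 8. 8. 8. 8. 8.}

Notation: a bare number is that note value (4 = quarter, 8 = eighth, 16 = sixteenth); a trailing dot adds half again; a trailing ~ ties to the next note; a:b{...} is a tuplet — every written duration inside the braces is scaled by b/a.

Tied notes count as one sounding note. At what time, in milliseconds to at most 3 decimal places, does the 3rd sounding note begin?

note 3 onset = 12/7b = 1714.286ms

1. 0.0ms @ 0 + 857.143ms (6/7)
2. 857.143ms @ 6/7 + 857.143ms (6/7)
3. 1714.286ms @ 12/7 + 857.143ms (6/7)
4. 2571.429ms @ 18/7 + 857.143ms (6/7)
5. 3428.571ms @ 24/7 + 857.143ms (6/7)
6. 4285.714ms @ 30/7 + 857.143ms (6/7)
7. 5142.857ms @ 36/7 + 857.143ms (6/7)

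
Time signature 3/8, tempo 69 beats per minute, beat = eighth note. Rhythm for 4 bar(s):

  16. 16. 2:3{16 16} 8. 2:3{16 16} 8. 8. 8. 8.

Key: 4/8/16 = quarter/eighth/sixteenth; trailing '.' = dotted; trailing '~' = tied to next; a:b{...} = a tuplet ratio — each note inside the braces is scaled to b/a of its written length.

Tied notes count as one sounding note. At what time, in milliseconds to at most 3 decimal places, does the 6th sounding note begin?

1. 0.0ms @ 0 + 652.174ms (3/4)
2. 652.174ms @ 3/4 + 652.174ms (3/4)
3. 1304.348ms @ 3/2 + 652.174ms (3/4)
4. 1956.522ms @ 9/4 + 652.174ms (3/4)
5. 2608.696ms @ 3 + 1304.348ms (3/2)
6. 3913.043ms @ 9/2 + 652.174ms (3/4)
7. 4565.217ms @ 21/4 + 652.174ms (3/4)
8. 5217.391ms @ 6 + 1304.348ms (3/2)
9. 6521.739ms @ 15/2 + 1304.348ms (3/2)
10. 7826.087ms @ 9 + 1304.348ms (3/2)
11. 9130.435ms @ 21/2 + 1304.348ms (3/2)

note 6 onset = 9/2b = 3913.043ms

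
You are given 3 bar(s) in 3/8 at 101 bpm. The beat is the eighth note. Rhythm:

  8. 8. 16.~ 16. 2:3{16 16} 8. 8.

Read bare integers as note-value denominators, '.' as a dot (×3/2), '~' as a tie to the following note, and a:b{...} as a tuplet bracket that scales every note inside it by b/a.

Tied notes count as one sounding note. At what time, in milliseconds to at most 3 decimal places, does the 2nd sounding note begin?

1. 0.0ms @ 0 + 891.089ms (3/2)
2. 891.089ms @ 3/2 + 891.089ms (3/2)
3. 1782.178ms @ 3 + 891.089ms (3/2)
4. 2673.267ms @ 9/2 + 445.545ms (3/4)
5. 3118.812ms @ 21/4 + 445.545ms (3/4)
6. 3564.356ms @ 6 + 891.089ms (3/2)
7. 4455.446ms @ 15/2 + 891.089ms (3/2)

note 2 onset = 3/2b = 891.089ms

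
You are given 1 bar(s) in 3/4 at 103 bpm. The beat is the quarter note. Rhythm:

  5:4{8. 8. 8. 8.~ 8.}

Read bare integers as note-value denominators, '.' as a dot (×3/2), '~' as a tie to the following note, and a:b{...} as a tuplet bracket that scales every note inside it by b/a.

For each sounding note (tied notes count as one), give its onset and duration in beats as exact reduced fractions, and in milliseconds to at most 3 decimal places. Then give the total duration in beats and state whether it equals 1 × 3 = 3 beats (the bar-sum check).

1) 0.0ms=0b +349.515ms=3/5b
2) 349.515ms=3/5b +349.515ms=3/5b
3) 699.029ms=6/5b +349.515ms=3/5b
4) 1048.544ms=9/5b +699.029ms=6/5b
Σ=3b of 3 (103bpm 3/4) — PASS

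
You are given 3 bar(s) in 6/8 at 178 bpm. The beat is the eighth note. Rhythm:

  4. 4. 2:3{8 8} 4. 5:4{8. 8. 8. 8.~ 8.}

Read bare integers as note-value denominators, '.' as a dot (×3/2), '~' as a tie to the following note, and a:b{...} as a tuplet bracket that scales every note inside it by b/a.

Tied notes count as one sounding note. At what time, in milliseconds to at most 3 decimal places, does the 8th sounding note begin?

note 8 onset = 72/5b = 4853.933ms

1. 0.0ms @ 0 + 1011.236ms (3)
2. 1011.236ms @ 3 + 1011.236ms (3)
3. 2022.472ms @ 6 + 505.618ms (3/2)
4. 2528.09ms @ 15/2 + 505.618ms (3/2)
5. 3033.708ms @ 9 + 1011.236ms (3)
6. 4044.944ms @ 12 + 404.494ms (6/5)
7. 4449.438ms @ 66/5 + 404.494ms (6/5)
8. 4853.933ms @ 72/5 + 404.494ms (6/5)
9. 5258.427ms @ 78/5 + 808.989ms (12/5)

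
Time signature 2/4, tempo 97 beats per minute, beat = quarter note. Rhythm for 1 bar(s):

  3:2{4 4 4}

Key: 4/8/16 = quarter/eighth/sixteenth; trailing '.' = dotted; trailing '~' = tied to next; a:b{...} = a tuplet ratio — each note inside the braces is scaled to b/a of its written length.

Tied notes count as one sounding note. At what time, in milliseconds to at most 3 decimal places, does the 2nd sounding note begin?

note 2 onset = 2/3b = 412.371ms

1. 0.0ms @ 0 + 412.371ms (2/3)
2. 412.371ms @ 2/3 + 412.371ms (2/3)
3. 824.742ms @ 4/3 + 412.371ms (2/3)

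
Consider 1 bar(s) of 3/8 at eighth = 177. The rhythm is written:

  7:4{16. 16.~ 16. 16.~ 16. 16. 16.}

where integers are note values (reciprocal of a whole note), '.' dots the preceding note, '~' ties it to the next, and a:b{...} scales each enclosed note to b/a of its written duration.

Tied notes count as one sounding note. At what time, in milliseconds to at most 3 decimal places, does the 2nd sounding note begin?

note 2 onset = 3/7b = 145.278ms

1. 0.0ms @ 0 + 145.278ms (3/7)
2. 145.278ms @ 3/7 + 290.557ms (6/7)
3. 435.835ms @ 9/7 + 290.557ms (6/7)
4. 726.392ms @ 15/7 + 145.278ms (3/7)
5. 871.671ms @ 18/7 + 145.278ms (3/7)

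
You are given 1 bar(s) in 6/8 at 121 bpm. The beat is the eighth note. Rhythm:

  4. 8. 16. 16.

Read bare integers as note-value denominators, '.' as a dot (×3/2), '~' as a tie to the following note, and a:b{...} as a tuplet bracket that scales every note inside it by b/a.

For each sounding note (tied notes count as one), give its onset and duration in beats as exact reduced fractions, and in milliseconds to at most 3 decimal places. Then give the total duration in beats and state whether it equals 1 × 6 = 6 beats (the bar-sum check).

1) 0.0ms=0b +1487.603ms=3b
2) 1487.603ms=3b +743.802ms=3/2b
3) 2231.405ms=9/2b +371.901ms=3/4b
4) 2603.306ms=21/4b +371.901ms=3/4b
Σ=6b of 6 (121bpm 6/8) — PASS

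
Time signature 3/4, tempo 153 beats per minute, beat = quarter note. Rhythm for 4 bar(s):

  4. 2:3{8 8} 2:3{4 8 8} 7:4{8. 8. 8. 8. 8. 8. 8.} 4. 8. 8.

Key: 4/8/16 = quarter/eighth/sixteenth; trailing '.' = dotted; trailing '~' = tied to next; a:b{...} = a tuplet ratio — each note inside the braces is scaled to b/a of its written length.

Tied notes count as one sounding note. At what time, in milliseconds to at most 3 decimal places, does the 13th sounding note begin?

note 13 onset = 60/7b = 3361.345ms

1. 0.0ms @ 0 + 588.235ms (3/2)
2. 588.235ms @ 3/2 + 294.118ms (3/4)
3. 882.353ms @ 9/4 + 294.118ms (3/4)
4. 1176.471ms @ 3 + 588.235ms (3/2)
5. 1764.706ms @ 9/2 + 294.118ms (3/4)
6. 2058.824ms @ 21/4 + 294.118ms (3/4)
7. 2352.941ms @ 6 + 168.067ms (3/7)
8. 2521.008ms @ 45/7 + 168.067ms (3/7)
9. 2689.076ms @ 48/7 + 168.067ms (3/7)
10. 2857.143ms @ 51/7 + 168.067ms (3/7)
11. 3025.21ms @ 54/7 + 168.067ms (3/7)
12. 3193.277ms @ 57/7 + 168.067ms (3/7)
13. 3361.345ms @ 60/7 + 168.067ms (3/7)
14. 3529.412ms @ 9 + 588.235ms (3/2)
15. 4117.647ms @ 21/2 + 294.118ms (3/4)
16. 4411.765ms @ 45/4 + 294.118ms (3/4)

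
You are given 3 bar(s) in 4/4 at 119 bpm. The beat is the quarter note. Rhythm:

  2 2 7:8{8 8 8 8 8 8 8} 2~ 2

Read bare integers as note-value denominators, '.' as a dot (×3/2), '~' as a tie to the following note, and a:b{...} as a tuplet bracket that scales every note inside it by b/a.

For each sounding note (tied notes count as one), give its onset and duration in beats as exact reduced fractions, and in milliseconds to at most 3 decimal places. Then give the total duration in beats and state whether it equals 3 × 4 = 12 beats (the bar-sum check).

1) 0.0ms=0b +1008.403ms=2b
2) 1008.403ms=2b +1008.403ms=2b
3) 2016.807ms=4b +288.115ms=4/7b
4) 2304.922ms=32/7b +288.115ms=4/7b
5) 2593.037ms=36/7b +288.115ms=4/7b
6) 2881.152ms=40/7b +288.115ms=4/7b
7) 3169.268ms=44/7b +288.115ms=4/7b
8) 3457.383ms=48/7b +288.115ms=4/7b
9) 3745.498ms=52/7b +288.115ms=4/7b
10) 4033.613ms=8b +2016.807ms=4b
Σ=12b of 12 (119bpm 4/4) — PASS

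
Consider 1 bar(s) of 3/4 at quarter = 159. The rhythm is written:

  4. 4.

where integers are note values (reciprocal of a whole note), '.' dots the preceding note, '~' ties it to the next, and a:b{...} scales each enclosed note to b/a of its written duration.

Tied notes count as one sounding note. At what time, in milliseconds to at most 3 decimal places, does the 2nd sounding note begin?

1. 0.0ms @ 0 + 566.038ms (3/2)
2. 566.038ms @ 3/2 + 566.038ms (3/2)

note 2 onset = 3/2b = 566.038ms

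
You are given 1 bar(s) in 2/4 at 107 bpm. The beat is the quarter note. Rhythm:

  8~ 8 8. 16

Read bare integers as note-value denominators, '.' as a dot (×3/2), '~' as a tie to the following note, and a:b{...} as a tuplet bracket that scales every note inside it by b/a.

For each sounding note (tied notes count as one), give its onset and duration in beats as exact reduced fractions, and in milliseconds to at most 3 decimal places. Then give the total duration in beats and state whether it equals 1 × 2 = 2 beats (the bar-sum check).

1) 0.0ms=0b +560.748ms=1b
2) 560.748ms=1b +420.561ms=3/4b
3) 981.308ms=7/4b +140.187ms=1/4b
Σ=2b of 2 (107bpm 2/4) — PASS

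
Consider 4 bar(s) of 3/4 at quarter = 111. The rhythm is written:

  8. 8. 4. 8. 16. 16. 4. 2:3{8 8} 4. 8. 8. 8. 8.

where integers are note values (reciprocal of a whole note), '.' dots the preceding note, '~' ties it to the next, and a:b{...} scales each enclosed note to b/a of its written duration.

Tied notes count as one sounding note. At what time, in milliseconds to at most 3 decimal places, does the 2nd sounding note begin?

note 2 onset = 3/4b = 405.405ms

1. 0.0ms @ 0 + 405.405ms (3/4)
2. 405.405ms @ 3/4 + 405.405ms (3/4)
3. 810.811ms @ 3/2 + 810.811ms (3/2)
4. 1621.622ms @ 3 + 405.405ms (3/4)
5. 2027.027ms @ 15/4 + 202.703ms (3/8)
6. 2229.73ms @ 33/8 + 202.703ms (3/8)
7. 2432.432ms @ 9/2 + 810.811ms (3/2)
8. 3243.243ms @ 6 + 405.405ms (3/4)
9. 3648.649ms @ 27/4 + 405.405ms (3/4)
10. 4054.054ms @ 15/2 + 810.811ms (3/2)
11. 4864.865ms @ 9 + 405.405ms (3/4)
12. 5270.27ms @ 39/4 + 405.405ms (3/4)
13. 5675.676ms @ 21/2 + 405.405ms (3/4)
14. 6081.081ms @ 45/4 + 405.405ms (3/4)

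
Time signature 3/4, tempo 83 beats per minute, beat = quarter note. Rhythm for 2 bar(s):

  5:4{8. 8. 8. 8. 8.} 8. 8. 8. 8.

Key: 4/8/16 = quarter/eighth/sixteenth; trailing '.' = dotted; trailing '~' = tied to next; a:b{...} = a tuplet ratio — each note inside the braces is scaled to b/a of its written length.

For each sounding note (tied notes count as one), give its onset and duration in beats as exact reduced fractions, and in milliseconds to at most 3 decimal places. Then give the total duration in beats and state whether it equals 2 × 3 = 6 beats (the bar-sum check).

1) 0.0ms=0b +433.735ms=3/5b
2) 433.735ms=3/5b +433.735ms=3/5b
3) 867.47ms=6/5b +433.735ms=3/5b
4) 1301.205ms=9/5b +433.735ms=3/5b
5) 1734.94ms=12/5b +433.735ms=3/5b
6) 2168.675ms=3b +542.169ms=3/4b
7) 2710.843ms=15/4b +542.169ms=3/4b
8) 3253.012ms=9/2b +542.169ms=3/4b
9) 3795.181ms=21/4b +542.169ms=3/4b
Σ=6b of 6 (83bpm 3/4) — PASS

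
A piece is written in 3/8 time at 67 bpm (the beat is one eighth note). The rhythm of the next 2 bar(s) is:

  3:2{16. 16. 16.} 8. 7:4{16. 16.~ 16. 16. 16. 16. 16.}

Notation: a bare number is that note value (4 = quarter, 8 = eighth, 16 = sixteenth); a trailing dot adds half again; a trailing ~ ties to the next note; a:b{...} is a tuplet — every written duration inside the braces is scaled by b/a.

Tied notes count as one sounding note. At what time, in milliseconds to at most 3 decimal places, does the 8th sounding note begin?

note 8 onset = 33/7b = 4221.748ms

1. 0.0ms @ 0 + 447.761ms (1/2)
2. 447.761ms @ 1/2 + 447.761ms (1/2)
3. 895.522ms @ 1 + 447.761ms (1/2)
4. 1343.284ms @ 3/2 + 1343.284ms (3/2)
5. 2686.567ms @ 3 + 383.795ms (3/7)
6. 3070.362ms @ 24/7 + 767.591ms (6/7)
7. 3837.953ms @ 30/7 + 383.795ms (3/7)
8. 4221.748ms @ 33/7 + 383.795ms (3/7)
9. 4605.544ms @ 36/7 + 383.795ms (3/7)
10. 4989.339ms @ 39/7 + 383.795ms (3/7)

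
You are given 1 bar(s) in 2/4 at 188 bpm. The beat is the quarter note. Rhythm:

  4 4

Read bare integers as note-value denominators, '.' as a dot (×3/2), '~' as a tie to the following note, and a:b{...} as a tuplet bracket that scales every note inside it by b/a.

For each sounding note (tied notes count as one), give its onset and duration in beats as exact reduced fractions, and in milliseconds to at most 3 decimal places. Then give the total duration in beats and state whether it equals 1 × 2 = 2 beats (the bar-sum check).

1) 0.0ms=0b +319.149ms=1b
2) 319.149ms=1b +319.149ms=1b
Σ=2b of 2 (188bpm 2/4) — PASS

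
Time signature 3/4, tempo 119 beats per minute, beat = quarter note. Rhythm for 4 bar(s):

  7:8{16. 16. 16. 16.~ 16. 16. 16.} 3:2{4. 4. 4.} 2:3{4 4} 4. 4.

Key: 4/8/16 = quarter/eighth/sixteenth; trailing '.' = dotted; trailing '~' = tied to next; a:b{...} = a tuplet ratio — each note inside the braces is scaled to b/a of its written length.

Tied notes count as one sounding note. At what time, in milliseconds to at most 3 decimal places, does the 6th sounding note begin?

note 6 onset = 18/7b = 1296.519ms

1. 0.0ms @ 0 + 216.086ms (3/7)
2. 216.086ms @ 3/7 + 216.086ms (3/7)
3. 432.173ms @ 6/7 + 216.086ms (3/7)
4. 648.259ms @ 9/7 + 432.173ms (6/7)
5. 1080.432ms @ 15/7 + 216.086ms (3/7)
6. 1296.519ms @ 18/7 + 216.086ms (3/7)
7. 1512.605ms @ 3 + 504.202ms (1)
8. 2016.807ms @ 4 + 504.202ms (1)
9. 2521.008ms @ 5 + 504.202ms (1)
10. 3025.21ms @ 6 + 756.303ms (3/2)
11. 3781.513ms @ 15/2 + 756.303ms (3/2)
12. 4537.815ms @ 9 + 756.303ms (3/2)
13. 5294.118ms @ 21/2 + 756.303ms (3/2)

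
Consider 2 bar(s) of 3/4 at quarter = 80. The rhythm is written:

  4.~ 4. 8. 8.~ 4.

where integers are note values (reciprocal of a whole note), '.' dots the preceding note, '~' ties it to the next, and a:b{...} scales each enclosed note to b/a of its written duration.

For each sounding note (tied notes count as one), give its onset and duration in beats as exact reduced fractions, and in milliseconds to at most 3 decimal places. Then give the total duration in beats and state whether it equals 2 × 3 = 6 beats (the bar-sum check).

1) 0.0ms=0b +2250.0ms=3b
2) 2250.0ms=3b +562.5ms=3/4b
3) 2812.5ms=15/4b +1687.5ms=9/4b
Σ=6b of 6 (80bpm 3/4) — PASS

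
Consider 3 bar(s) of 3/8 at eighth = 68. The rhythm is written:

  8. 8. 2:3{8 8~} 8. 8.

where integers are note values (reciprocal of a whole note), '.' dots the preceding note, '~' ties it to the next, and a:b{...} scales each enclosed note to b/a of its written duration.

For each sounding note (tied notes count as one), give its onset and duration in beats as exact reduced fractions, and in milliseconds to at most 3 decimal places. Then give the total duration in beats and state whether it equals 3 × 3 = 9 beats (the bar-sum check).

1) 0.0ms=0b +1323.529ms=3/2b
2) 1323.529ms=3/2b +1323.529ms=3/2b
3) 2647.059ms=3b +1323.529ms=3/2b
4) 3970.588ms=9/2b +2647.059ms=3b
5) 6617.647ms=15/2b +1323.529ms=3/2b
Σ=9b of 9 (68bpm 3/8) — PASS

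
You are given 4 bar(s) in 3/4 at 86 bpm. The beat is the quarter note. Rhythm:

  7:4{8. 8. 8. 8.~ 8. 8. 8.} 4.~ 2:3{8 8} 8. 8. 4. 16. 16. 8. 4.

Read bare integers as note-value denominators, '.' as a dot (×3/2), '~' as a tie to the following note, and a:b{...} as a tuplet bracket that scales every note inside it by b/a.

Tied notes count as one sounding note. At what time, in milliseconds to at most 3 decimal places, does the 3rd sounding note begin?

1. 0.0ms @ 0 + 299.003ms (3/7)
2. 299.003ms @ 3/7 + 299.003ms (3/7)
3. 598.007ms @ 6/7 + 299.003ms (3/7)
4. 897.01ms @ 9/7 + 598.007ms (6/7)
5. 1495.017ms @ 15/7 + 299.003ms (3/7)
6. 1794.02ms @ 18/7 + 299.003ms (3/7)
7. 2093.023ms @ 3 + 1569.767ms (9/4)
8. 3662.791ms @ 21/4 + 523.256ms (3/4)
9. 4186.047ms @ 6 + 523.256ms (3/4)
10. 4709.302ms @ 27/4 + 523.256ms (3/4)
11. 5232.558ms @ 15/2 + 1046.512ms (3/2)
12. 6279.07ms @ 9 + 261.628ms (3/8)
13. 6540.698ms @ 75/8 + 261.628ms (3/8)
14. 6802.326ms @ 39/4 + 523.256ms (3/4)
15. 7325.581ms @ 21/2 + 1046.512ms (3/2)

note 3 onset = 6/7b = 598.007ms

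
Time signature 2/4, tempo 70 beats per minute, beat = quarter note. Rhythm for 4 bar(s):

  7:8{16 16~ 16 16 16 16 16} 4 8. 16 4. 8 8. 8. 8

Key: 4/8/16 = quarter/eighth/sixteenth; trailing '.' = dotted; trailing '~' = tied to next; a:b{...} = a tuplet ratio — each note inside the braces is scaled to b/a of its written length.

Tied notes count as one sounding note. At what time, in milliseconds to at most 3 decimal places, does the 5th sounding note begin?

1. 0.0ms @ 0 + 244.898ms (2/7)
2. 244.898ms @ 2/7 + 489.796ms (4/7)
3. 734.694ms @ 6/7 + 244.898ms (2/7)
4. 979.592ms @ 8/7 + 244.898ms (2/7)
5. 1224.49ms @ 10/7 + 244.898ms (2/7)
6. 1469.388ms @ 12/7 + 244.898ms (2/7)
7. 1714.286ms @ 2 + 857.143ms (1)
8. 2571.429ms @ 3 + 642.857ms (3/4)
9. 3214.286ms @ 15/4 + 214.286ms (1/4)
10. 3428.571ms @ 4 + 1285.714ms (3/2)
11. 4714.286ms @ 11/2 + 428.571ms (1/2)
12. 5142.857ms @ 6 + 642.857ms (3/4)
13. 5785.714ms @ 27/4 + 642.857ms (3/4)
14. 6428.571ms @ 15/2 + 428.571ms (1/2)

note 5 onset = 10/7b = 1224.49ms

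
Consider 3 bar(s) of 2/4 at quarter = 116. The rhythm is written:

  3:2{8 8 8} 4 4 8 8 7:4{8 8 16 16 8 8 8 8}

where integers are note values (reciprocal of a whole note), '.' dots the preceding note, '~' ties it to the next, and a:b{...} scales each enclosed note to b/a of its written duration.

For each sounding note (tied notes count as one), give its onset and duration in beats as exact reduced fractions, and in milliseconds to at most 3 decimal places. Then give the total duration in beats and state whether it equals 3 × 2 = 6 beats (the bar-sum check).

1) 0.0ms=0b +172.414ms=1/3b
2) 172.414ms=1/3b +172.414ms=1/3b
3) 344.828ms=2/3b +172.414ms=1/3b
4) 517.241ms=1b +517.241ms=1b
5) 1034.483ms=2b +517.241ms=1b
6) 1551.724ms=3b +258.621ms=1/2b
7) 1810.345ms=7/2b +258.621ms=1/2b
8) 2068.966ms=4b +147.783ms=2/7b
9) 2216.749ms=30/7b +147.783ms=2/7b
10) 2364.532ms=32/7b +73.892ms=1/7b
11) 2438.424ms=33/7b +73.892ms=1/7b
12) 2512.315ms=34/7b +147.783ms=2/7b
13) 2660.099ms=36/7b +147.783ms=2/7b
14) 2807.882ms=38/7b +147.783ms=2/7b
15) 2955.665ms=40/7b +147.783ms=2/7b
Σ=6b of 6 (116bpm 2/4) — PASS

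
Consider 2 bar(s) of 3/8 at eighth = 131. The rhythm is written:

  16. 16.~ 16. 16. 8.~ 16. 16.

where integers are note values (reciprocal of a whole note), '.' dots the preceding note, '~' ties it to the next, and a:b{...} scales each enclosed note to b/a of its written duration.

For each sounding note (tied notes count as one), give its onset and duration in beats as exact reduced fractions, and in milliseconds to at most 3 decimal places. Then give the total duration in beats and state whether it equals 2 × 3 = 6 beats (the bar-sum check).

1) 0.0ms=0b +343.511ms=3/4b
2) 343.511ms=3/4b +687.023ms=3/2b
3) 1030.534ms=9/4b +343.511ms=3/4b
4) 1374.046ms=3b +1030.534ms=9/4b
5) 2404.58ms=21/4b +343.511ms=3/4b
Σ=6b of 6 (131bpm 3/8) — PASS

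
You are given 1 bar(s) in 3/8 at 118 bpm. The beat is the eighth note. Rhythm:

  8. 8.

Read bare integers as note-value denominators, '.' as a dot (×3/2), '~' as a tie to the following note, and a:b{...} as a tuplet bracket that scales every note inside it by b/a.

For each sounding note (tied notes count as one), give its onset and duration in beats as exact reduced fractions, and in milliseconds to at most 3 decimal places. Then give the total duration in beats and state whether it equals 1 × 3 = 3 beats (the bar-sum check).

1) 0.0ms=0b +762.712ms=3/2b
2) 762.712ms=3/2b +762.712ms=3/2b
Σ=3b of 3 (118bpm 3/8) — PASS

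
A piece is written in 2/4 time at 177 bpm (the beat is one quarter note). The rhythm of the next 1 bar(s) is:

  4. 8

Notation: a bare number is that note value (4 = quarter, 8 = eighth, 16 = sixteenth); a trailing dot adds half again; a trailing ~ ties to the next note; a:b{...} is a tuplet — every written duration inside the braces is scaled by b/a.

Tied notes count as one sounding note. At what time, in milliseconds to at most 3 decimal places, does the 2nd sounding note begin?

1. 0.0ms @ 0 + 508.475ms (3/2)
2. 508.475ms @ 3/2 + 169.492ms (1/2)

note 2 onset = 3/2b = 508.475ms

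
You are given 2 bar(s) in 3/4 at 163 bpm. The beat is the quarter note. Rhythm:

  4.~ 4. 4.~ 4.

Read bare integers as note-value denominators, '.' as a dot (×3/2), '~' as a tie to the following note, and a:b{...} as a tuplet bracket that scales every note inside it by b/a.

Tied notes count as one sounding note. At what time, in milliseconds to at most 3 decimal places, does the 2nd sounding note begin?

1. 0.0ms @ 0 + 1104.294ms (3)
2. 1104.294ms @ 3 + 1104.294ms (3)

note 2 onset = 3b = 1104.294ms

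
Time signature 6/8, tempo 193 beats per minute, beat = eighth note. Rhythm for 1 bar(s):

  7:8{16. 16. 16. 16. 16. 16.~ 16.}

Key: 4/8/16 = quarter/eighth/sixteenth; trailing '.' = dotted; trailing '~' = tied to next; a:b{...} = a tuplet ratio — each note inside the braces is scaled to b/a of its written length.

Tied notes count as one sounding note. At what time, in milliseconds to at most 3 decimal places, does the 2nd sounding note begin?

note 2 onset = 6/7b = 266.469ms

1. 0.0ms @ 0 + 266.469ms (6/7)
2. 266.469ms @ 6/7 + 266.469ms (6/7)
3. 532.939ms @ 12/7 + 266.469ms (6/7)
4. 799.408ms @ 18/7 + 266.469ms (6/7)
5. 1065.877ms @ 24/7 + 266.469ms (6/7)
6. 1332.346ms @ 30/7 + 532.939ms (12/7)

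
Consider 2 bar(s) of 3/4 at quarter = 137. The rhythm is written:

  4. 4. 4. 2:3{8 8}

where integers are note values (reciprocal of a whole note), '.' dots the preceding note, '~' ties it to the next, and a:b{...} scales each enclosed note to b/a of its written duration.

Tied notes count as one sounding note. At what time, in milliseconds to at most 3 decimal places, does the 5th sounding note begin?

note 5 onset = 21/4b = 2299.27ms

1. 0.0ms @ 0 + 656.934ms (3/2)
2. 656.934ms @ 3/2 + 656.934ms (3/2)
3. 1313.869ms @ 3 + 656.934ms (3/2)
4. 1970.803ms @ 9/2 + 328.467ms (3/4)
5. 2299.27ms @ 21/4 + 328.467ms (3/4)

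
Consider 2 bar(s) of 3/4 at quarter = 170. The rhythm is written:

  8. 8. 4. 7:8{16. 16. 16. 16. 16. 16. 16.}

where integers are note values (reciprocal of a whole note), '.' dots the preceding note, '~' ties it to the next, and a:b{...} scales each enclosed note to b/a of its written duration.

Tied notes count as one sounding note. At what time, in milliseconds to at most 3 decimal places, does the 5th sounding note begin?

note 5 onset = 24/7b = 1210.084ms

1. 0.0ms @ 0 + 264.706ms (3/4)
2. 264.706ms @ 3/4 + 264.706ms (3/4)
3. 529.412ms @ 3/2 + 529.412ms (3/2)
4. 1058.824ms @ 3 + 151.261ms (3/7)
5. 1210.084ms @ 24/7 + 151.261ms (3/7)
6. 1361.345ms @ 27/7 + 151.261ms (3/7)
7. 1512.605ms @ 30/7 + 151.261ms (3/7)
8. 1663.866ms @ 33/7 + 151.261ms (3/7)
9. 1815.126ms @ 36/7 + 151.261ms (3/7)
10. 1966.387ms @ 39/7 + 151.261ms (3/7)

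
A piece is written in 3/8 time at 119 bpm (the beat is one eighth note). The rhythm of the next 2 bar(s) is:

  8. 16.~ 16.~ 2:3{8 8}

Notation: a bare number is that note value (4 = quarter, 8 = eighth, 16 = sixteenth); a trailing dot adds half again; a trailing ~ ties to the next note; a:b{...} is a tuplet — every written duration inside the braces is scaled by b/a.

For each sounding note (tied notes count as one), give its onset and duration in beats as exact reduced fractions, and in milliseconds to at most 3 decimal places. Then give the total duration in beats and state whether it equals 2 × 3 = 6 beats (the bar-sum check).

1) 0.0ms=0b +756.303ms=3/2b
2) 756.303ms=3/2b +1512.605ms=3b
3) 2268.908ms=9/2b +756.303ms=3/2b
Σ=6b of 6 (119bpm 3/8) — PASS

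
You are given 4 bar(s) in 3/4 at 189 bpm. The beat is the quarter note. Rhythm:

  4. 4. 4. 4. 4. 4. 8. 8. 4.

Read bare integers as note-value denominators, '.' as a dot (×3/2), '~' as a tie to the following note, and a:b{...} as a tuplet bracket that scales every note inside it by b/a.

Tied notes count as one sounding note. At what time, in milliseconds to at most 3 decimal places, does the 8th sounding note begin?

1. 0.0ms @ 0 + 476.19ms (3/2)
2. 476.19ms @ 3/2 + 476.19ms (3/2)
3. 952.381ms @ 3 + 476.19ms (3/2)
4. 1428.571ms @ 9/2 + 476.19ms (3/2)
5. 1904.762ms @ 6 + 476.19ms (3/2)
6. 2380.952ms @ 15/2 + 476.19ms (3/2)
7. 2857.143ms @ 9 + 238.095ms (3/4)
8. 3095.238ms @ 39/4 + 238.095ms (3/4)
9. 3333.333ms @ 21/2 + 476.19ms (3/2)

note 8 onset = 39/4b = 3095.238ms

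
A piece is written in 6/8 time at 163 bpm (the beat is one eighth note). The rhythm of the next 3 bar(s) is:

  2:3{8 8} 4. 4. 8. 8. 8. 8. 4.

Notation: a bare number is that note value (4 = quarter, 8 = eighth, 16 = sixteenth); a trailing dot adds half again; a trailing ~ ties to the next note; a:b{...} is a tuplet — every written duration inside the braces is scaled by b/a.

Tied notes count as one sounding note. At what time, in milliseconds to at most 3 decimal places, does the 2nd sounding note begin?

1. 0.0ms @ 0 + 552.147ms (3/2)
2. 552.147ms @ 3/2 + 552.147ms (3/2)
3. 1104.294ms @ 3 + 1104.294ms (3)
4. 2208.589ms @ 6 + 1104.294ms (3)
5. 3312.883ms @ 9 + 552.147ms (3/2)
6. 3865.031ms @ 21/2 + 552.147ms (3/2)
7. 4417.178ms @ 12 + 552.147ms (3/2)
8. 4969.325ms @ 27/2 + 552.147ms (3/2)
9. 5521.472ms @ 15 + 1104.294ms (3)

note 2 onset = 3/2b = 552.147ms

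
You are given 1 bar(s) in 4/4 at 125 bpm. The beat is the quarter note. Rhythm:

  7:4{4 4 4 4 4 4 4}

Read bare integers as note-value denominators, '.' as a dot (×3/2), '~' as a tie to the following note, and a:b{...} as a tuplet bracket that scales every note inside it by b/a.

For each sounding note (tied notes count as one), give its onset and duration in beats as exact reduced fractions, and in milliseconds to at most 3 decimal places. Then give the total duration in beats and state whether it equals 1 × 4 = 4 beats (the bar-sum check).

1) 0.0ms=0b +274.286ms=4/7b
2) 274.286ms=4/7b +274.286ms=4/7b
3) 548.571ms=8/7b +274.286ms=4/7b
4) 822.857ms=12/7b +274.286ms=4/7b
5) 1097.143ms=16/7b +274.286ms=4/7b
6) 1371.429ms=20/7b +274.286ms=4/7b
7) 1645.714ms=24/7b +274.286ms=4/7b
Σ=4b of 4 (125bpm 4/4) — PASS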